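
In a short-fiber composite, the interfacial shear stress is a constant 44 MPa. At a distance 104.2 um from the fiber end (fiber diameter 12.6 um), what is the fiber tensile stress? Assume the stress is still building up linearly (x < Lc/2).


Force balance: sigma_f * (pi*d^2/4) = tau * (pi*d) * x  ->  sigma_f = 4 * tau * x / d
sigma_f = 4 * 44 * 104.2 / 12.6 = 1455.5 MPa

1455.5 MPa


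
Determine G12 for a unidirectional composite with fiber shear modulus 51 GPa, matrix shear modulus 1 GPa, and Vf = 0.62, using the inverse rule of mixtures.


1/G12 = Vf/Gf + (1-Vf)/Gm = 0.62/51 + 0.38/1
G12 = 2.55 GPa

2.55 GPa


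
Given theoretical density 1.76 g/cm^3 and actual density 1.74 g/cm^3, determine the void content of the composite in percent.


Void% = (rho_theo - rho_actual)/rho_theo * 100 = (1.76 - 1.74)/1.76 * 100 = 1.14%

1.14%


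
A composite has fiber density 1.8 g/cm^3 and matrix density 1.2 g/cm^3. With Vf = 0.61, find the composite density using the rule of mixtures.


rho_c = rho_f*Vf + rho_m*(1-Vf) = 1.8*0.61 + 1.2*0.39 = 1.566 g/cm^3

1.566 g/cm^3


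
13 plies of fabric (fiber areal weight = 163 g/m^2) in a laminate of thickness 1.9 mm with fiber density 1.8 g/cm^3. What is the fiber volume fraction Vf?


Vf = n * FAW / (rho_f * h * 1000) = 13 * 163 / (1.8 * 1.9 * 1000) = 0.6196

0.6196


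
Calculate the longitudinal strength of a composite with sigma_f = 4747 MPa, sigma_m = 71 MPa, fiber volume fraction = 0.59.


sigma_1 = sigma_f*Vf + sigma_m*(1-Vf) = 4747*0.59 + 71*0.41 = 2829.8 MPa

2829.8 MPa


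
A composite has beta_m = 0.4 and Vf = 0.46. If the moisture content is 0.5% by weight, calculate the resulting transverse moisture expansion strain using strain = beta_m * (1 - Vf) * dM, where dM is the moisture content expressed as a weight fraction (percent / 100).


dM = 0.5/100 = 0.005
strain = beta_m * (1-Vf) * dM = 0.4 * 0.54 * 0.005 = 0.00108

0.00108


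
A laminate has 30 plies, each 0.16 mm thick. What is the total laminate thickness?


h = n * t_ply = 30 * 0.16 = 4.8 mm

4.8 mm


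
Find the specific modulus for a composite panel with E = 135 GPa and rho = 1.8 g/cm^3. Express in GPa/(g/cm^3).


Specific stiffness = E/rho = 135/1.8 = 75.0 GPa/(g/cm^3)

75.0 GPa/(g/cm^3)


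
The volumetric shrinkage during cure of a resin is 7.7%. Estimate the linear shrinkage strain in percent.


Linear shrinkage ≈ vol_shrink/3 = 7.7/3 = 2.567%

2.567%


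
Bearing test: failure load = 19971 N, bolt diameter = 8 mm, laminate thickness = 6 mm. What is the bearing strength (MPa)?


sigma_br = F/(d*h) = 19971/(8*6) = 416.1 MPa

416.1 MPa


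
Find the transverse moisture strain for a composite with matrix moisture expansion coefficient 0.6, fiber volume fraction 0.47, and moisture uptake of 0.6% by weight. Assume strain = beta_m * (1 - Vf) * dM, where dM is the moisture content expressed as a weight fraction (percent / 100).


dM = 0.6/100 = 0.006
strain = beta_m * (1-Vf) * dM = 0.6 * 0.53 * 0.006 = 0.001908

0.001908


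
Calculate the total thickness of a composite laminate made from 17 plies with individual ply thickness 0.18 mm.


h = n * t_ply = 17 * 0.18 = 3.06 mm

3.06 mm


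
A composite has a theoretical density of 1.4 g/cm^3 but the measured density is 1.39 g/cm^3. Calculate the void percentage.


Void% = (rho_theo - rho_actual)/rho_theo * 100 = (1.4 - 1.39)/1.4 * 100 = 0.71%

0.71%


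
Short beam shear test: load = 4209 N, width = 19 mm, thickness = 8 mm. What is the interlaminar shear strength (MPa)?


ILSS = 3F/(4bh) = 3*4209/(4*19*8) = 20.77 MPa

20.77 MPa


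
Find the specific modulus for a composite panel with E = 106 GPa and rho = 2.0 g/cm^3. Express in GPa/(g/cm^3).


Specific stiffness = E/rho = 106/2.0 = 53.0 GPa/(g/cm^3)

53.0 GPa/(g/cm^3)


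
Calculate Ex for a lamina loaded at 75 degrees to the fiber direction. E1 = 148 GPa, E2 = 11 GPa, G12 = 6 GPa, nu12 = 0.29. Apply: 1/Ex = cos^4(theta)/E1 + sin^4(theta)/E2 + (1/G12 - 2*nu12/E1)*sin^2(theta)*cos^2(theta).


cos^4(75) = 0.004487, sin^4(75) = 0.870513, sin^2(75)*cos^2(75) = 0.0625
1/G12 - 2*nu12/E1 = 1/6 - 2*0.29/148 = 0.162748 GPa^-1
1/Ex = 0.004487/148 + 0.870513/11 + 0.162748*0.0625 = 0.0893396 GPa^-1
Ex = 11.19 GPa

11.19 GPa


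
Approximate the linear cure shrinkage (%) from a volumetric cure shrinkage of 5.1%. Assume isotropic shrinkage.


Linear shrinkage ≈ vol_shrink/3 = 5.1/3 = 1.7%

1.7%


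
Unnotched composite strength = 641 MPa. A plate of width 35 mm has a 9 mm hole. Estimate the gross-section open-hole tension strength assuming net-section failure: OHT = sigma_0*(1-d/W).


OHT = sigma_0*(1-d/W) = 641*(1-9/35) = 476.2 MPa

476.2 MPa


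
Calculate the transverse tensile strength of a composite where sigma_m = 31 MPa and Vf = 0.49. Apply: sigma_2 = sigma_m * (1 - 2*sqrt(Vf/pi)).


factor = 1 - 2*sqrt(0.49/pi) = 0.2101
sigma_2 = 31 * 0.2101 = 6.51 MPa

6.51 MPa


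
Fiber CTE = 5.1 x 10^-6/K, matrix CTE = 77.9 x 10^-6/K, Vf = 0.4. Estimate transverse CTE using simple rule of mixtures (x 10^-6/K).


alpha_2 = alpha_f*Vf + alpha_m*(1-Vf) = 5.1*0.4 + 77.9*0.6 = 48.8 x 10^-6/K

48.8 x 10^-6/K


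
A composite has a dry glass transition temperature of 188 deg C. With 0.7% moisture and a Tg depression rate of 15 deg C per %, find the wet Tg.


Tg_wet = Tg_dry - k*moisture = 188 - 15*0.7 = 177.5 deg C

177.5 deg C


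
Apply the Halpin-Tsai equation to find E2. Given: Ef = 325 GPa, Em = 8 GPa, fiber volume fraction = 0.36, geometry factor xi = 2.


eta = (Ef/Em - 1)/(Ef/Em + xi) = (40.625 - 1)/(40.625 + 2) = 0.9296
E2 = Em*(1+xi*eta*Vf)/(1-eta*Vf) = 20.07 GPa

20.07 GPa


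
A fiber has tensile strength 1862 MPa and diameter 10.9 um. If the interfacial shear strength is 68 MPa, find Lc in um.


Lc = sigma_f * d / (2 * tau_i) = 1862 * 10.9 / (2 * 68) = 149.2 um

149.2 um


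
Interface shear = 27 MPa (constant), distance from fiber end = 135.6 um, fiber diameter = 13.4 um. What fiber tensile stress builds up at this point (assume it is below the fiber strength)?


Force balance: sigma_f * (pi*d^2/4) = tau * (pi*d) * x  ->  sigma_f = 4 * tau * x / d
sigma_f = 4 * 27 * 135.6 / 13.4 = 1092.9 MPa

1092.9 MPa


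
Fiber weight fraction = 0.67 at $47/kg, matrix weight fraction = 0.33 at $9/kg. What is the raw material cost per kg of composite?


Cost = cost_f*Wf + cost_m*Wm = 47*0.67 + 9*0.33 = $34.46/kg

$34.46/kg


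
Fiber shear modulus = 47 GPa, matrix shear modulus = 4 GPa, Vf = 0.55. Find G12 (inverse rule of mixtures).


1/G12 = Vf/Gf + (1-Vf)/Gm = 0.55/47 + 0.45/4
G12 = 8.05 GPa

8.05 GPa


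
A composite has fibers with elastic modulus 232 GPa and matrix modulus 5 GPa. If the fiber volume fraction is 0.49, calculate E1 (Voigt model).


E1 = Ef*Vf + Em*(1-Vf) = 232*0.49 + 5*0.51 = 116.23 GPa

116.23 GPa


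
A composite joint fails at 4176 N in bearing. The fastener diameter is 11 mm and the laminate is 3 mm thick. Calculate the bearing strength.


sigma_br = F/(d*h) = 4176/(11*3) = 126.5 MPa

126.5 MPa


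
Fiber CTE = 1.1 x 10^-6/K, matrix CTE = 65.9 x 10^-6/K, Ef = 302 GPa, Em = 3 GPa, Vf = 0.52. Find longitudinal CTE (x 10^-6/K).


E1 = Ef*Vf + Em*(1-Vf) = 158.48
alpha_1 = (alpha_f*Ef*Vf + alpha_m*Em*(1-Vf))/E1 = 1.69 x 10^-6/K

1.69 x 10^-6/K


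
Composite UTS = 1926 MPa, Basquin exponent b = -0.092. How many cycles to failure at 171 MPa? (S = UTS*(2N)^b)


N = 0.5 * (S/UTS)^(1/b) = 0.5 * (171/1926)^(1/-0.092) = 1.3491e+11 cycles

1.3491e+11 cycles


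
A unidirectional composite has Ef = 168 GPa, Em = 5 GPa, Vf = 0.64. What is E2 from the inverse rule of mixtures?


1/E2 = Vf/Ef + (1-Vf)/Em = 0.64/168 + 0.36/5
E2 = 13.19 GPa

13.19 GPa


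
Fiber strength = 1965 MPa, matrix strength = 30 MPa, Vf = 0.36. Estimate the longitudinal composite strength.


sigma_1 = sigma_f*Vf + sigma_m*(1-Vf) = 1965*0.36 + 30*0.64 = 726.6 MPa

726.6 MPa


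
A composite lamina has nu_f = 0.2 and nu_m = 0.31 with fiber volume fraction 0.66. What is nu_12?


nu_12 = nu_f*Vf + nu_m*(1-Vf) = 0.2*0.66 + 0.31*0.34 = 0.2374

0.2374


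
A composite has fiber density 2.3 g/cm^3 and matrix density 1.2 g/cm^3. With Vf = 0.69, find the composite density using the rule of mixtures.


rho_c = rho_f*Vf + rho_m*(1-Vf) = 2.3*0.69 + 1.2*0.31 = 1.959 g/cm^3

1.959 g/cm^3


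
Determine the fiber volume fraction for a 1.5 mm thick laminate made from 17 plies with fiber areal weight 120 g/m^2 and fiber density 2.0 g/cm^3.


Vf = n * FAW / (rho_f * h * 1000) = 17 * 120 / (2.0 * 1.5 * 1000) = 0.68

0.68


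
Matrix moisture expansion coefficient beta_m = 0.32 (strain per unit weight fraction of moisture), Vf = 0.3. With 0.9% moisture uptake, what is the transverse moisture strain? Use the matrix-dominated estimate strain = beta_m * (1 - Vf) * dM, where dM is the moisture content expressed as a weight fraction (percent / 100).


dM = 0.9/100 = 0.009
strain = beta_m * (1-Vf) * dM = 0.32 * 0.7 * 0.009 = 0.002016

0.002016


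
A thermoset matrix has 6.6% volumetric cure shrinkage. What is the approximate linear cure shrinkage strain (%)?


Linear shrinkage ≈ vol_shrink/3 = 6.6/3 = 2.2%

2.2%


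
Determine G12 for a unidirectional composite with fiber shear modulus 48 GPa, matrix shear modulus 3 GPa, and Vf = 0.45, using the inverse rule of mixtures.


1/G12 = Vf/Gf + (1-Vf)/Gm = 0.45/48 + 0.55/3
G12 = 5.19 GPa

5.19 GPa


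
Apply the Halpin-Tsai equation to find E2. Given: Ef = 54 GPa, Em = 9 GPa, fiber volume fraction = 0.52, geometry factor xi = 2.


eta = (Ef/Em - 1)/(Ef/Em + xi) = (6.0 - 1)/(6.0 + 2) = 0.625
E2 = Em*(1+xi*eta*Vf)/(1-eta*Vf) = 22.0 GPa

22.0 GPa


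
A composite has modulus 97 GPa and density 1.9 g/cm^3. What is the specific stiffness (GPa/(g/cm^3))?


Specific stiffness = E/rho = 97/1.9 = 51.1 GPa/(g/cm^3)

51.1 GPa/(g/cm^3)


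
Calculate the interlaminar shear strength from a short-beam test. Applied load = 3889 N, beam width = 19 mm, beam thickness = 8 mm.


ILSS = 3F/(4bh) = 3*3889/(4*19*8) = 19.19 MPa

19.19 MPa


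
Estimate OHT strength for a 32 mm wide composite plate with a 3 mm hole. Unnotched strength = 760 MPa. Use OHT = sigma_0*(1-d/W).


OHT = sigma_0*(1-d/W) = 760*(1-3/32) = 688.8 MPa

688.8 MPa


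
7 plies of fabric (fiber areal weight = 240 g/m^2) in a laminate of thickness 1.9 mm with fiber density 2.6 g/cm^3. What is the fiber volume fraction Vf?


Vf = n * FAW / (rho_f * h * 1000) = 7 * 240 / (2.6 * 1.9 * 1000) = 0.3401

0.3401


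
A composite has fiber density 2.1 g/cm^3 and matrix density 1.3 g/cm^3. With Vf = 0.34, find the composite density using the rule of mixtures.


rho_c = rho_f*Vf + rho_m*(1-Vf) = 2.1*0.34 + 1.3*0.66 = 1.572 g/cm^3

1.572 g/cm^3


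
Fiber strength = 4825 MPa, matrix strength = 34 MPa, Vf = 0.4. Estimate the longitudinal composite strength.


sigma_1 = sigma_f*Vf + sigma_m*(1-Vf) = 4825*0.4 + 34*0.6 = 1950.4 MPa

1950.4 MPa


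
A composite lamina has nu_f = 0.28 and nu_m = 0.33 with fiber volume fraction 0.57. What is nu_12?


nu_12 = nu_f*Vf + nu_m*(1-Vf) = 0.28*0.57 + 0.33*0.43 = 0.3015

0.3015


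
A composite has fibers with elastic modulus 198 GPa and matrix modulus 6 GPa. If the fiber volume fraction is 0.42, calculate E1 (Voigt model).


E1 = Ef*Vf + Em*(1-Vf) = 198*0.42 + 6*0.58 = 86.64 GPa

86.64 GPa


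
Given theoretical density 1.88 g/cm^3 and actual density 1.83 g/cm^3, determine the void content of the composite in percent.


Void% = (rho_theo - rho_actual)/rho_theo * 100 = (1.88 - 1.83)/1.88 * 100 = 2.66%

2.66%


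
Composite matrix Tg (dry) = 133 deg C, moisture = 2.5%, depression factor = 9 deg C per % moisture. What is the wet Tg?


Tg_wet = Tg_dry - k*moisture = 133 - 9*2.5 = 110.5 deg C

110.5 deg C


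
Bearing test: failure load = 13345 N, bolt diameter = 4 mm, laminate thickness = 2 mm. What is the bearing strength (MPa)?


sigma_br = F/(d*h) = 13345/(4*2) = 1668.1 MPa

1668.1 MPa


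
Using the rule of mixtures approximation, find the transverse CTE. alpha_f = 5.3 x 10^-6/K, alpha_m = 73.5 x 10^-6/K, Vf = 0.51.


alpha_2 = alpha_f*Vf + alpha_m*(1-Vf) = 5.3*0.51 + 73.5*0.49 = 38.7 x 10^-6/K

38.7 x 10^-6/K


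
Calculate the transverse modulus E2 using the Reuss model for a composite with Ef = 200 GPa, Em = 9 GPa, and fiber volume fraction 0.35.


1/E2 = Vf/Ef + (1-Vf)/Em = 0.35/200 + 0.65/9
E2 = 13.52 GPa

13.52 GPa


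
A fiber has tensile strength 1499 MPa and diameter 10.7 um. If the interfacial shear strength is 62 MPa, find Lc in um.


Lc = sigma_f * d / (2 * tau_i) = 1499 * 10.7 / (2 * 62) = 129.3 um

129.3 um


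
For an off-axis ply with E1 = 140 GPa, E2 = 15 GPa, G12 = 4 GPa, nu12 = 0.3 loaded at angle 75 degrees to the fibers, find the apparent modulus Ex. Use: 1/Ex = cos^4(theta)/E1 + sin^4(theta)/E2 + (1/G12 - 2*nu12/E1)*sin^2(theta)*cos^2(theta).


cos^4(75) = 0.004487, sin^4(75) = 0.870513, sin^2(75)*cos^2(75) = 0.0625
1/G12 - 2*nu12/E1 = 1/4 - 2*0.3/140 = 0.245714 GPa^-1
1/Ex = 0.004487/140 + 0.870513/15 + 0.245714*0.0625 = 0.0734234 GPa^-1
Ex = 13.62 GPa

13.62 GPa


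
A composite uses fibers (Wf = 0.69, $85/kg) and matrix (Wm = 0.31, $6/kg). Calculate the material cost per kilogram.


Cost = cost_f*Wf + cost_m*Wm = 85*0.69 + 6*0.31 = $60.51/kg

$60.51/kg


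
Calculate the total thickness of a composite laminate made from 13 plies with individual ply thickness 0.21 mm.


h = n * t_ply = 13 * 0.21 = 2.73 mm

2.73 mm


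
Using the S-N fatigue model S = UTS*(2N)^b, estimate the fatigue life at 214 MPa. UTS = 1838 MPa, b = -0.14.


N = 0.5 * (S/UTS)^(1/b) = 0.5 * (214/1838)^(1/-0.14) = 2.3437e+06 cycles

2.3437e+06 cycles


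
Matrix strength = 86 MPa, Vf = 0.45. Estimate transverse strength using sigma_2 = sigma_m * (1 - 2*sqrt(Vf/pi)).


factor = 1 - 2*sqrt(0.45/pi) = 0.2431
sigma_2 = 86 * 0.2431 = 20.9 MPa

20.9 MPa


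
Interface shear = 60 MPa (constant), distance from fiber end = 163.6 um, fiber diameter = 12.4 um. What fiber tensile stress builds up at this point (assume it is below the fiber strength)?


Force balance: sigma_f * (pi*d^2/4) = tau * (pi*d) * x  ->  sigma_f = 4 * tau * x / d
sigma_f = 4 * 60 * 163.6 / 12.4 = 3166.5 MPa

3166.5 MPa


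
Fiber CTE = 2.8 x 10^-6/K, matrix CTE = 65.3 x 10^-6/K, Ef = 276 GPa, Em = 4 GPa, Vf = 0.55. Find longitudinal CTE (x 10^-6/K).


E1 = Ef*Vf + Em*(1-Vf) = 153.6
alpha_1 = (alpha_f*Ef*Vf + alpha_m*Em*(1-Vf))/E1 = 3.53 x 10^-6/K

3.53 x 10^-6/K


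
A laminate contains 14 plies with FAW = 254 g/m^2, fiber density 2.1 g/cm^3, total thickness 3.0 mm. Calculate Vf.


Vf = n * FAW / (rho_f * h * 1000) = 14 * 254 / (2.1 * 3.0 * 1000) = 0.5644

0.5644


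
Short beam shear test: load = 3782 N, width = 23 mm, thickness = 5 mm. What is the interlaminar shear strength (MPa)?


ILSS = 3F/(4bh) = 3*3782/(4*23*5) = 24.67 MPa

24.67 MPa


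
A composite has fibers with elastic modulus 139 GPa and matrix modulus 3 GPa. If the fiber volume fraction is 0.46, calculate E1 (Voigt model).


E1 = Ef*Vf + Em*(1-Vf) = 139*0.46 + 3*0.54 = 65.56 GPa

65.56 GPa


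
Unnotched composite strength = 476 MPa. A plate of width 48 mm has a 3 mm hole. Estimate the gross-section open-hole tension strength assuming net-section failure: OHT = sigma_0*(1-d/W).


OHT = sigma_0*(1-d/W) = 476*(1-3/48) = 446.3 MPa

446.3 MPa


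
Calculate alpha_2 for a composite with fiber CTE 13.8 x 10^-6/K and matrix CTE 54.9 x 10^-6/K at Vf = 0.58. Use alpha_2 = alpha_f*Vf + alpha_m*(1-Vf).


alpha_2 = alpha_f*Vf + alpha_m*(1-Vf) = 13.8*0.58 + 54.9*0.42 = 31.1 x 10^-6/K

31.1 x 10^-6/K


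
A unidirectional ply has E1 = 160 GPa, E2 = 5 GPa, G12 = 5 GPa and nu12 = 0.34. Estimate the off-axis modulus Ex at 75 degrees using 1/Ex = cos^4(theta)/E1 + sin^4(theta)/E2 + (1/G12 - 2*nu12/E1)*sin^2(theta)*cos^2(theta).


cos^4(75) = 0.004487, sin^4(75) = 0.870513, sin^2(75)*cos^2(75) = 0.0625
1/G12 - 2*nu12/E1 = 1/5 - 2*0.34/160 = 0.19575 GPa^-1
1/Ex = 0.004487/160 + 0.870513/5 + 0.19575*0.0625 = 0.186365 GPa^-1
Ex = 5.37 GPa

5.37 GPa


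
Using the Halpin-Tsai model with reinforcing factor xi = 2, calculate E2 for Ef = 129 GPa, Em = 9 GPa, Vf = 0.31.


eta = (Ef/Em - 1)/(Ef/Em + xi) = (14.3333 - 1)/(14.3333 + 2) = 0.8163
E2 = Em*(1+xi*eta*Vf)/(1-eta*Vf) = 18.15 GPa

18.15 GPa


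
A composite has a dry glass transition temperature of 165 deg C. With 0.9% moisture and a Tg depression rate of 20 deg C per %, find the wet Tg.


Tg_wet = Tg_dry - k*moisture = 165 - 20*0.9 = 147.0 deg C

147.0 deg C


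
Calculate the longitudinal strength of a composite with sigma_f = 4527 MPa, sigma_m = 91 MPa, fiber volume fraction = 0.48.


sigma_1 = sigma_f*Vf + sigma_m*(1-Vf) = 4527*0.48 + 91*0.52 = 2220.3 MPa

2220.3 MPa


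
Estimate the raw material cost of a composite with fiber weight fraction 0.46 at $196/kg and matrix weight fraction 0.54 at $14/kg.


Cost = cost_f*Wf + cost_m*Wm = 196*0.46 + 14*0.54 = $97.72/kg

$97.72/kg


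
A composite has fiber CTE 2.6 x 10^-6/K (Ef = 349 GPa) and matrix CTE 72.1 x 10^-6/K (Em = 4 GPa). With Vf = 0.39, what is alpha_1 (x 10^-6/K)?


E1 = Ef*Vf + Em*(1-Vf) = 138.55
alpha_1 = (alpha_f*Ef*Vf + alpha_m*Em*(1-Vf))/E1 = 3.82 x 10^-6/K

3.82 x 10^-6/K


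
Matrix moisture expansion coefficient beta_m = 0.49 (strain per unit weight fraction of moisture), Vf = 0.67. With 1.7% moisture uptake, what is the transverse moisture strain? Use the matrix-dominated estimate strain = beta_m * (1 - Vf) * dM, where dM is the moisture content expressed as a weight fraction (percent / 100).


dM = 1.7/100 = 0.017
strain = beta_m * (1-Vf) * dM = 0.49 * 0.33 * 0.017 = 0.0027489

0.0027489


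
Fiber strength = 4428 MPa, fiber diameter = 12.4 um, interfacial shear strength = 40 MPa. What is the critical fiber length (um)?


Lc = sigma_f * d / (2 * tau_i) = 4428 * 12.4 / (2 * 40) = 686.3 um

686.3 um


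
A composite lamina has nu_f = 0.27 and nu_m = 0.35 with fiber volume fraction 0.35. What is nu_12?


nu_12 = nu_f*Vf + nu_m*(1-Vf) = 0.27*0.35 + 0.35*0.65 = 0.322

0.322


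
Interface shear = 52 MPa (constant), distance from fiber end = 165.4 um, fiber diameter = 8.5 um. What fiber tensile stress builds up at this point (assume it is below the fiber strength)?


Force balance: sigma_f * (pi*d^2/4) = tau * (pi*d) * x  ->  sigma_f = 4 * tau * x / d
sigma_f = 4 * 52 * 165.4 / 8.5 = 4047.4 MPa

4047.4 MPa


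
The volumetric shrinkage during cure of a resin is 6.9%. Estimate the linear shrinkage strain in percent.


Linear shrinkage ≈ vol_shrink/3 = 6.9/3 = 2.3%

2.3%


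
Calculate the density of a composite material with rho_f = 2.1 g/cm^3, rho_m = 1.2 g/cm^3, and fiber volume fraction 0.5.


rho_c = rho_f*Vf + rho_m*(1-Vf) = 2.1*0.5 + 1.2*0.5 = 1.65 g/cm^3

1.65 g/cm^3


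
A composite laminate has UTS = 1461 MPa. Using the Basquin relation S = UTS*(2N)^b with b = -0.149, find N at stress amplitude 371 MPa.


N = 0.5 * (S/UTS)^(1/b) = 0.5 * (371/1461)^(1/-0.149) = 4944.3932 cycles

4944.3932 cycles


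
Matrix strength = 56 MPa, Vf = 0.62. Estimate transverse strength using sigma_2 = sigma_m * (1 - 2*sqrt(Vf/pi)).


factor = 1 - 2*sqrt(0.62/pi) = 0.1115
sigma_2 = 56 * 0.1115 = 6.24 MPa

6.24 MPa


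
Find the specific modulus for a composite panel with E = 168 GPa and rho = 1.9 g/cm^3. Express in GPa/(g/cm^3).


Specific stiffness = E/rho = 168/1.9 = 88.4 GPa/(g/cm^3)

88.4 GPa/(g/cm^3)


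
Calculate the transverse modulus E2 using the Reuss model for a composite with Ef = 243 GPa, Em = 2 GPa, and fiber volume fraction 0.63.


1/E2 = Vf/Ef + (1-Vf)/Em = 0.63/243 + 0.37/2
E2 = 5.33 GPa

5.33 GPa


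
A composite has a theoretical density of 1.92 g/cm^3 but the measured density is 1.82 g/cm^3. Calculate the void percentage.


Void% = (rho_theo - rho_actual)/rho_theo * 100 = (1.92 - 1.82)/1.92 * 100 = 5.21%

5.21%


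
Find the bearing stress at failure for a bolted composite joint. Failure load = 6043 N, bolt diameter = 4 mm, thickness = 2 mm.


sigma_br = F/(d*h) = 6043/(4*2) = 755.4 MPa

755.4 MPa


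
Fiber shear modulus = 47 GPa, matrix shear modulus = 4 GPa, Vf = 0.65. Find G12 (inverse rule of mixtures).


1/G12 = Vf/Gf + (1-Vf)/Gm = 0.65/47 + 0.35/4
G12 = 9.87 GPa

9.87 GPa


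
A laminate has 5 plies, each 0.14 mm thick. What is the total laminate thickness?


h = n * t_ply = 5 * 0.14 = 0.7 mm

0.7 mm


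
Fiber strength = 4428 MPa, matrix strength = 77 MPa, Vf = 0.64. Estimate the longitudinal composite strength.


sigma_1 = sigma_f*Vf + sigma_m*(1-Vf) = 4428*0.64 + 77*0.36 = 2861.6 MPa

2861.6 MPa


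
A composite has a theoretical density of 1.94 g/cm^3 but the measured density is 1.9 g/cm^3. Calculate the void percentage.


Void% = (rho_theo - rho_actual)/rho_theo * 100 = (1.94 - 1.9)/1.94 * 100 = 2.06%

2.06%


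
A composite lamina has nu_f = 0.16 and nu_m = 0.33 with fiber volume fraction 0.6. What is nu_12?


nu_12 = nu_f*Vf + nu_m*(1-Vf) = 0.16*0.6 + 0.33*0.4 = 0.228

0.228


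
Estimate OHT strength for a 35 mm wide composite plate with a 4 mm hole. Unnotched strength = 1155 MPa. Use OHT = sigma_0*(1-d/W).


OHT = sigma_0*(1-d/W) = 1155*(1-4/35) = 1023.0 MPa

1023.0 MPa


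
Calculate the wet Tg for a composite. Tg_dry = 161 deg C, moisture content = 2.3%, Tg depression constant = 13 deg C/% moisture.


Tg_wet = Tg_dry - k*moisture = 161 - 13*2.3 = 131.1 deg C

131.1 deg C


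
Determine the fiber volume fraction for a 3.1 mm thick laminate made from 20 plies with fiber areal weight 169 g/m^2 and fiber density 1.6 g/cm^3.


Vf = n * FAW / (rho_f * h * 1000) = 20 * 169 / (1.6 * 3.1 * 1000) = 0.6815

0.6815


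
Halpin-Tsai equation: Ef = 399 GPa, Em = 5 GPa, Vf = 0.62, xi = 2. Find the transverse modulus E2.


eta = (Ef/Em - 1)/(Ef/Em + xi) = (79.8 - 1)/(79.8 + 2) = 0.9633
E2 = Em*(1+xi*eta*Vf)/(1-eta*Vf) = 27.25 GPa

27.25 GPa


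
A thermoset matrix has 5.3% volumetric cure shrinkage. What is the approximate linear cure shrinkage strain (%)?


Linear shrinkage ≈ vol_shrink/3 = 5.3/3 = 1.767%

1.767%


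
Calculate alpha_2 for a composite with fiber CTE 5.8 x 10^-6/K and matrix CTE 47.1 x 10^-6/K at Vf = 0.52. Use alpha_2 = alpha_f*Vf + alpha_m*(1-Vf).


alpha_2 = alpha_f*Vf + alpha_m*(1-Vf) = 5.8*0.52 + 47.1*0.48 = 25.6 x 10^-6/K

25.6 x 10^-6/K


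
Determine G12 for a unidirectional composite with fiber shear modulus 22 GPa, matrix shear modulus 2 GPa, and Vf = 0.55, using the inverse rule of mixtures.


1/G12 = Vf/Gf + (1-Vf)/Gm = 0.55/22 + 0.45/2
G12 = 4.0 GPa

4.0 GPa


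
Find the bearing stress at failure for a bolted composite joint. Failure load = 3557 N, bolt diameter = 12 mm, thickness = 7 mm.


sigma_br = F/(d*h) = 3557/(12*7) = 42.3 MPa

42.3 MPa


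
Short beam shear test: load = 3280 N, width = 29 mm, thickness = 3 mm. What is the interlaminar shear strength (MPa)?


ILSS = 3F/(4bh) = 3*3280/(4*29*3) = 28.28 MPa

28.28 MPa


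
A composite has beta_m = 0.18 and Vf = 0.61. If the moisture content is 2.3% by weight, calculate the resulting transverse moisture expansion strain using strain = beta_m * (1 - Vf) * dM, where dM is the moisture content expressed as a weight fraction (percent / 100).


dM = 2.3/100 = 0.023
strain = beta_m * (1-Vf) * dM = 0.18 * 0.39 * 0.023 = 0.0016146

0.0016146


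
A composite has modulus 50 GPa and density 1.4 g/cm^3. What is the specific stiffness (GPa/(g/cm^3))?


Specific stiffness = E/rho = 50/1.4 = 35.7 GPa/(g/cm^3)

35.7 GPa/(g/cm^3)


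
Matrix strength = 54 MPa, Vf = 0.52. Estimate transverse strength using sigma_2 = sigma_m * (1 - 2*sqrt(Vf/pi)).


factor = 1 - 2*sqrt(0.52/pi) = 0.1863
sigma_2 = 54 * 0.1863 = 10.06 MPa

10.06 MPa


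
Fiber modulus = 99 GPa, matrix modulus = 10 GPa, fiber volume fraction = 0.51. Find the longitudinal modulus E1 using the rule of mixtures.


E1 = Ef*Vf + Em*(1-Vf) = 99*0.51 + 10*0.49 = 55.39 GPa

55.39 GPa


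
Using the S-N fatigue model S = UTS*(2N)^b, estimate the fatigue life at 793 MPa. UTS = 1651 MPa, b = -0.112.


N = 0.5 * (S/UTS)^(1/b) = 0.5 * (793/1651)^(1/-0.112) = 348.7280 cycles

348.7280 cycles


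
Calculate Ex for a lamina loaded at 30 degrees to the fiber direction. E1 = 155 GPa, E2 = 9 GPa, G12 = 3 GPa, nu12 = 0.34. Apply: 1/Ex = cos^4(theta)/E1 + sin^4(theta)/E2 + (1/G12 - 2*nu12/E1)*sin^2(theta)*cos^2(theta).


cos^4(30) = 0.5625, sin^4(30) = 0.0625, sin^2(30)*cos^2(30) = 0.1875
1/G12 - 2*nu12/E1 = 1/3 - 2*0.34/155 = 0.328946 GPa^-1
1/Ex = 0.5625/155 + 0.0625/9 + 0.328946*0.1875 = 0.0722509 GPa^-1
Ex = 13.84 GPa

13.84 GPa


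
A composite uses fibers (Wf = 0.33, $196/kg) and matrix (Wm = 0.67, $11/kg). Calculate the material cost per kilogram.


Cost = cost_f*Wf + cost_m*Wm = 196*0.33 + 11*0.67 = $72.05/kg

$72.05/kg


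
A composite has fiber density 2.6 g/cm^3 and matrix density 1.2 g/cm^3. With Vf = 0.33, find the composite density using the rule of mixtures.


rho_c = rho_f*Vf + rho_m*(1-Vf) = 2.6*0.33 + 1.2*0.67 = 1.662 g/cm^3

1.662 g/cm^3


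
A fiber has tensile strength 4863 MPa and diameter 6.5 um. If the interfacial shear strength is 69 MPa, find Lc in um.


Lc = sigma_f * d / (2 * tau_i) = 4863 * 6.5 / (2 * 69) = 229.1 um

229.1 um


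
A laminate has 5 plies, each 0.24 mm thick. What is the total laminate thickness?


h = n * t_ply = 5 * 0.24 = 1.2 mm

1.2 mm


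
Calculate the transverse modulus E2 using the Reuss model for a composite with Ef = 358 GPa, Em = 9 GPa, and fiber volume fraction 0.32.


1/E2 = Vf/Ef + (1-Vf)/Em = 0.32/358 + 0.68/9
E2 = 13.08 GPa

13.08 GPa


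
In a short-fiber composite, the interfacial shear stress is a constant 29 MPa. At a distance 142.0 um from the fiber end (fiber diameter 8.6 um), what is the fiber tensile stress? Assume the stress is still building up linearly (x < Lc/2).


Force balance: sigma_f * (pi*d^2/4) = tau * (pi*d) * x  ->  sigma_f = 4 * tau * x / d
sigma_f = 4 * 29 * 142.0 / 8.6 = 1915.3 MPa

1915.3 MPa


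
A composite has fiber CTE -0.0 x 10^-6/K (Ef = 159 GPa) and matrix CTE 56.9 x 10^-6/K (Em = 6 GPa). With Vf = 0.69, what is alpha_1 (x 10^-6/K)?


E1 = Ef*Vf + Em*(1-Vf) = 111.57
alpha_1 = (alpha_f*Ef*Vf + alpha_m*Em*(1-Vf))/E1 = 0.95 x 10^-6/K

0.95 x 10^-6/K


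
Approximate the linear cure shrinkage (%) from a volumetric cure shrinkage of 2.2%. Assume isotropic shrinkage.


Linear shrinkage ≈ vol_shrink/3 = 2.2/3 = 0.733%

0.733%


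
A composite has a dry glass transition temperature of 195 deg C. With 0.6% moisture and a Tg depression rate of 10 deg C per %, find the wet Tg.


Tg_wet = Tg_dry - k*moisture = 195 - 10*0.6 = 189.0 deg C

189.0 deg C


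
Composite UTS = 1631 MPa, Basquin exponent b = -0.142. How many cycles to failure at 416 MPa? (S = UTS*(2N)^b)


N = 0.5 * (S/UTS)^(1/b) = 0.5 * (416/1631)^(1/-0.142) = 7543.3801 cycles

7543.3801 cycles


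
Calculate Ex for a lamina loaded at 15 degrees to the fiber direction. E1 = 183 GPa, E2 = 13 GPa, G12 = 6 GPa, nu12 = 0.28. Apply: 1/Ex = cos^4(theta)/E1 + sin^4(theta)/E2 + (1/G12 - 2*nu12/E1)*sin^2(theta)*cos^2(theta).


cos^4(15) = 0.870513, sin^4(15) = 0.004487, sin^2(15)*cos^2(15) = 0.0625
1/G12 - 2*nu12/E1 = 1/6 - 2*0.28/183 = 0.163607 GPa^-1
1/Ex = 0.870513/183 + 0.004487/13 + 0.163607*0.0625 = 0.0153275 GPa^-1
Ex = 65.24 GPa

65.24 GPa


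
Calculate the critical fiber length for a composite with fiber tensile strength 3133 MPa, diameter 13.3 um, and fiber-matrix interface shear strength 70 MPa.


Lc = sigma_f * d / (2 * tau_i) = 3133 * 13.3 / (2 * 70) = 297.6 um

297.6 um


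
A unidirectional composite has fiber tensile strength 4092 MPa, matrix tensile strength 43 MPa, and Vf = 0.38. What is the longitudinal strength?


sigma_1 = sigma_f*Vf + sigma_m*(1-Vf) = 4092*0.38 + 43*0.62 = 1581.6 MPa

1581.6 MPa


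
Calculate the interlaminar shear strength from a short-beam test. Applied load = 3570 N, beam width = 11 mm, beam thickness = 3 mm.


ILSS = 3F/(4bh) = 3*3570/(4*11*3) = 81.14 MPa

81.14 MPa


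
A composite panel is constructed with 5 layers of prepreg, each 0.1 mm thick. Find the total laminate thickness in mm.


h = n * t_ply = 5 * 0.1 = 0.5 mm

0.5 mm


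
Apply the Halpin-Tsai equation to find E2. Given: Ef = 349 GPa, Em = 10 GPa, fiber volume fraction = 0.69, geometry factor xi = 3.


eta = (Ef/Em - 1)/(Ef/Em + xi) = (34.9 - 1)/(34.9 + 3) = 0.8945
E2 = Em*(1+xi*eta*Vf)/(1-eta*Vf) = 74.49 GPa

74.49 GPa


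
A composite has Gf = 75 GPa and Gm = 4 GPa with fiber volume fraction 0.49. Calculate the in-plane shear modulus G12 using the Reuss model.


1/G12 = Vf/Gf + (1-Vf)/Gm = 0.49/75 + 0.51/4
G12 = 7.46 GPa

7.46 GPa


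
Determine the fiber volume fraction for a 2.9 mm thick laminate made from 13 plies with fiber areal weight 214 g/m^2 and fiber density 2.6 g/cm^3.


Vf = n * FAW / (rho_f * h * 1000) = 13 * 214 / (2.6 * 2.9 * 1000) = 0.369

0.369


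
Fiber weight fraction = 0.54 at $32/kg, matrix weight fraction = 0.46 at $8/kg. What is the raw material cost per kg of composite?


Cost = cost_f*Wf + cost_m*Wm = 32*0.54 + 8*0.46 = $20.96/kg

$20.96/kg


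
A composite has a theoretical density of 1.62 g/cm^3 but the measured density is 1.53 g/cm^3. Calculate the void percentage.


Void% = (rho_theo - rho_actual)/rho_theo * 100 = (1.62 - 1.53)/1.62 * 100 = 5.56%

5.56%


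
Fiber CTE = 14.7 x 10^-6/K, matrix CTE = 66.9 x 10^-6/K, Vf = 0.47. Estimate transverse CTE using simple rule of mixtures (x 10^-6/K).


alpha_2 = alpha_f*Vf + alpha_m*(1-Vf) = 14.7*0.47 + 66.9*0.53 = 42.4 x 10^-6/K

42.4 x 10^-6/K


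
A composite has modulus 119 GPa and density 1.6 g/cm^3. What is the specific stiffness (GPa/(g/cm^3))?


Specific stiffness = E/rho = 119/1.6 = 74.4 GPa/(g/cm^3)

74.4 GPa/(g/cm^3)


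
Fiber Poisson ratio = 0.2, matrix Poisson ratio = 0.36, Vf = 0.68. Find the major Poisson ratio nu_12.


nu_12 = nu_f*Vf + nu_m*(1-Vf) = 0.2*0.68 + 0.36*0.32 = 0.2512

0.2512


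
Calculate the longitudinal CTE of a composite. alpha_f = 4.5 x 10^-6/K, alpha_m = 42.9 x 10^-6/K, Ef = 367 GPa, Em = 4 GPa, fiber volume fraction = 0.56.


E1 = Ef*Vf + Em*(1-Vf) = 207.28
alpha_1 = (alpha_f*Ef*Vf + alpha_m*Em*(1-Vf))/E1 = 4.83 x 10^-6/K

4.83 x 10^-6/K


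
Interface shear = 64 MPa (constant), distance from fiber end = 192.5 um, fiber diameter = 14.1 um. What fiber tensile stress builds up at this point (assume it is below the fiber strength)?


Force balance: sigma_f * (pi*d^2/4) = tau * (pi*d) * x  ->  sigma_f = 4 * tau * x / d
sigma_f = 4 * 64 * 192.5 / 14.1 = 3495.0 MPa

3495.0 MPa


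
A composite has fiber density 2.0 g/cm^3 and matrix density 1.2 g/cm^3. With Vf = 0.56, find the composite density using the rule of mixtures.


rho_c = rho_f*Vf + rho_m*(1-Vf) = 2.0*0.56 + 1.2*0.44 = 1.648 g/cm^3

1.648 g/cm^3


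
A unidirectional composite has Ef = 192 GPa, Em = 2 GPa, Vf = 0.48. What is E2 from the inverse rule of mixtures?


1/E2 = Vf/Ef + (1-Vf)/Em = 0.48/192 + 0.52/2
E2 = 3.81 GPa

3.81 GPa


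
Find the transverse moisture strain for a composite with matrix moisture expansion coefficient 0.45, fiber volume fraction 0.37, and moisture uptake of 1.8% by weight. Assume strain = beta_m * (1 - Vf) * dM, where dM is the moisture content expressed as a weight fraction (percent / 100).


dM = 1.8/100 = 0.018
strain = beta_m * (1-Vf) * dM = 0.45 * 0.63 * 0.018 = 0.005103

0.005103


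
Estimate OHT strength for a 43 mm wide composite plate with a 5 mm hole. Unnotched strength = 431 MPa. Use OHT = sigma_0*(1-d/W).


OHT = sigma_0*(1-d/W) = 431*(1-5/43) = 380.9 MPa

380.9 MPa


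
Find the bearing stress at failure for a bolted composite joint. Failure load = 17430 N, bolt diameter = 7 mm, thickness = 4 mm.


sigma_br = F/(d*h) = 17430/(7*4) = 622.5 MPa

622.5 MPa


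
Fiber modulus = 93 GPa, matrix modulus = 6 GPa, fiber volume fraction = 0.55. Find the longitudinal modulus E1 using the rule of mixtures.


E1 = Ef*Vf + Em*(1-Vf) = 93*0.55 + 6*0.45 = 53.85 GPa

53.85 GPa


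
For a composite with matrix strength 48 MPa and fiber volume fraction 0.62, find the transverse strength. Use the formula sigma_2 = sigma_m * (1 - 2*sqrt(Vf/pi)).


factor = 1 - 2*sqrt(0.62/pi) = 0.1115
sigma_2 = 48 * 0.1115 = 5.35 MPa

5.35 MPa


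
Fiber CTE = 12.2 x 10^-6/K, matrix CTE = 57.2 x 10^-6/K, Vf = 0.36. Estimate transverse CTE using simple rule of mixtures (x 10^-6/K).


alpha_2 = alpha_f*Vf + alpha_m*(1-Vf) = 12.2*0.36 + 57.2*0.64 = 41.0 x 10^-6/K

41.0 x 10^-6/K


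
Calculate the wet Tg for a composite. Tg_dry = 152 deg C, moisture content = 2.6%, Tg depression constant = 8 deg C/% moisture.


Tg_wet = Tg_dry - k*moisture = 152 - 8*2.6 = 131.2 deg C

131.2 deg C


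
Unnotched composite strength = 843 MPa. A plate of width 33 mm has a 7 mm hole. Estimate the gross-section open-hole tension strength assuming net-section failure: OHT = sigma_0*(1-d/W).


OHT = sigma_0*(1-d/W) = 843*(1-7/33) = 664.2 MPa

664.2 MPa


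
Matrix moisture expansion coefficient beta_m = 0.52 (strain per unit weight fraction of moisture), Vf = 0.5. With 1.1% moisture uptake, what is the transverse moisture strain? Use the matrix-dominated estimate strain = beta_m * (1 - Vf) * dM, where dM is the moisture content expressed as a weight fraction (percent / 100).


dM = 1.1/100 = 0.011
strain = beta_m * (1-Vf) * dM = 0.52 * 0.5 * 0.011 = 0.00286

0.00286


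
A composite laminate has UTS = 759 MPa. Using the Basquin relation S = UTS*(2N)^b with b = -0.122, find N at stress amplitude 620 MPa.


N = 0.5 * (S/UTS)^(1/b) = 0.5 * (620/759)^(1/-0.122) = 2.6245 cycles

2.6245 cycles


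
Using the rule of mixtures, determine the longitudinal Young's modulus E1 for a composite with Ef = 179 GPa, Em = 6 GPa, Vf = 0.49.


E1 = Ef*Vf + Em*(1-Vf) = 179*0.49 + 6*0.51 = 90.77 GPa

90.77 GPa


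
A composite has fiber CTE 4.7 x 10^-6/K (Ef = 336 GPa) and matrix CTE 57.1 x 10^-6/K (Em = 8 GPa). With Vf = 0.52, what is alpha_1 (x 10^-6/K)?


E1 = Ef*Vf + Em*(1-Vf) = 178.56
alpha_1 = (alpha_f*Ef*Vf + alpha_m*Em*(1-Vf))/E1 = 5.83 x 10^-6/K

5.83 x 10^-6/K


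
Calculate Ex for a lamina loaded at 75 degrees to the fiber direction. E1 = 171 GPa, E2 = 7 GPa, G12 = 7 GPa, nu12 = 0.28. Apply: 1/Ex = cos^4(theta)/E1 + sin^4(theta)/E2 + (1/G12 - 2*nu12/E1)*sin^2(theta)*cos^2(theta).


cos^4(75) = 0.004487, sin^4(75) = 0.870513, sin^2(75)*cos^2(75) = 0.0625
1/G12 - 2*nu12/E1 = 1/7 - 2*0.28/171 = 0.139582 GPa^-1
1/Ex = 0.004487/171 + 0.870513/7 + 0.139582*0.0625 = 0.1331091 GPa^-1
Ex = 7.51 GPa

7.51 GPa


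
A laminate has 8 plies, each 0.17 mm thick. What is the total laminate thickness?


h = n * t_ply = 8 * 0.17 = 1.36 mm

1.36 mm


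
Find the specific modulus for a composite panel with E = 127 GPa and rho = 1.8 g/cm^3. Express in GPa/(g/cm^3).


Specific stiffness = E/rho = 127/1.8 = 70.6 GPa/(g/cm^3)

70.6 GPa/(g/cm^3)


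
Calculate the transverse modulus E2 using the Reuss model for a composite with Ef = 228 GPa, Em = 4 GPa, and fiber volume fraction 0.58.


1/E2 = Vf/Ef + (1-Vf)/Em = 0.58/228 + 0.42/4
E2 = 9.3 GPa

9.3 GPa


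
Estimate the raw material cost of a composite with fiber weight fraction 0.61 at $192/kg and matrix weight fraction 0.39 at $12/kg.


Cost = cost_f*Wf + cost_m*Wm = 192*0.61 + 12*0.39 = $121.8/kg

$121.8/kg


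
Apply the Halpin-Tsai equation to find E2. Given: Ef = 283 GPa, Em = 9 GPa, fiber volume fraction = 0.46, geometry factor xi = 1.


eta = (Ef/Em - 1)/(Ef/Em + xi) = (31.4444 - 1)/(31.4444 + 1) = 0.9384
E2 = Em*(1+xi*eta*Vf)/(1-eta*Vf) = 22.67 GPa

22.67 GPa


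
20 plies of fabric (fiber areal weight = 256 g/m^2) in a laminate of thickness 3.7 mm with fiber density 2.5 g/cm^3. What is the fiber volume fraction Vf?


Vf = n * FAW / (rho_f * h * 1000) = 20 * 256 / (2.5 * 3.7 * 1000) = 0.5535

0.5535


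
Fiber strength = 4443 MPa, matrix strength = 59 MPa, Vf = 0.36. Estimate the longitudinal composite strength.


sigma_1 = sigma_f*Vf + sigma_m*(1-Vf) = 4443*0.36 + 59*0.64 = 1637.2 MPa

1637.2 MPa


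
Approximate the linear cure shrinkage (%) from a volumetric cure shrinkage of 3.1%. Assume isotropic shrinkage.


Linear shrinkage ≈ vol_shrink/3 = 3.1/3 = 1.033%

1.033%


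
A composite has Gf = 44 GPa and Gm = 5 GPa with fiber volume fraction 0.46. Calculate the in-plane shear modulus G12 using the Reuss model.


1/G12 = Vf/Gf + (1-Vf)/Gm = 0.46/44 + 0.54/5
G12 = 8.44 GPa

8.44 GPa


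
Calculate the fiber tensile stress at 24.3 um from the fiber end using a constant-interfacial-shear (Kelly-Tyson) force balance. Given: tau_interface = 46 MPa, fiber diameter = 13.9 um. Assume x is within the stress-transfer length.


Force balance: sigma_f * (pi*d^2/4) = tau * (pi*d) * x  ->  sigma_f = 4 * tau * x / d
sigma_f = 4 * 46 * 24.3 / 13.9 = 321.7 MPa

321.7 MPa


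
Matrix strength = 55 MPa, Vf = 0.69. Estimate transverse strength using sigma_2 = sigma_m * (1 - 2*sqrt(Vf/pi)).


factor = 1 - 2*sqrt(0.69/pi) = 0.0627
sigma_2 = 55 * 0.0627 = 3.45 MPa

3.45 MPa


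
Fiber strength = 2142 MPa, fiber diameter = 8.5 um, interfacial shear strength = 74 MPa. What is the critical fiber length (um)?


Lc = sigma_f * d / (2 * tau_i) = 2142 * 8.5 / (2 * 74) = 123.0 um

123.0 um


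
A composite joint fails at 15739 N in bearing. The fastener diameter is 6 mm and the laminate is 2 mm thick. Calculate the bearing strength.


sigma_br = F/(d*h) = 15739/(6*2) = 1311.6 MPa

1311.6 MPa


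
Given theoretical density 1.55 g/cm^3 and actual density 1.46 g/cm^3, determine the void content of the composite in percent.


Void% = (rho_theo - rho_actual)/rho_theo * 100 = (1.55 - 1.46)/1.55 * 100 = 5.81%

5.81%


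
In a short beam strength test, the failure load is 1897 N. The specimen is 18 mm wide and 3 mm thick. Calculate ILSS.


ILSS = 3F/(4bh) = 3*1897/(4*18*3) = 26.35 MPa

26.35 MPa


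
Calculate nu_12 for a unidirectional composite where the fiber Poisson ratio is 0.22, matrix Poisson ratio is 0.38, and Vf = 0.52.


nu_12 = nu_f*Vf + nu_m*(1-Vf) = 0.22*0.52 + 0.38*0.48 = 0.2968

0.2968


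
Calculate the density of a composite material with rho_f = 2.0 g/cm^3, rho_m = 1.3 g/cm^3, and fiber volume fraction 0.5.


rho_c = rho_f*Vf + rho_m*(1-Vf) = 2.0*0.5 + 1.3*0.5 = 1.65 g/cm^3

1.65 g/cm^3


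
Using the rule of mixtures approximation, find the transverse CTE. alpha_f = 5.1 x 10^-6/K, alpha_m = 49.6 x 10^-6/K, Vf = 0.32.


alpha_2 = alpha_f*Vf + alpha_m*(1-Vf) = 5.1*0.32 + 49.6*0.68 = 35.4 x 10^-6/K

35.4 x 10^-6/K


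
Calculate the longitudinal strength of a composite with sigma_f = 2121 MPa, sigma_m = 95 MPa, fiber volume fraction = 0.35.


sigma_1 = sigma_f*Vf + sigma_m*(1-Vf) = 2121*0.35 + 95*0.65 = 804.1 MPa

804.1 MPa


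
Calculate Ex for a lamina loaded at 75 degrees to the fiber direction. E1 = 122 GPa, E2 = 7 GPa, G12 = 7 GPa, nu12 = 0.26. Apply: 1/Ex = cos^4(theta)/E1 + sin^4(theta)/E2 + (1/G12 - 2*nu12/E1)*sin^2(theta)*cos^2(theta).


cos^4(75) = 0.004487, sin^4(75) = 0.870513, sin^2(75)*cos^2(75) = 0.0625
1/G12 - 2*nu12/E1 = 1/7 - 2*0.26/122 = 0.138595 GPa^-1
1/Ex = 0.004487/122 + 0.870513/7 + 0.138595*0.0625 = 0.1330579 GPa^-1
Ex = 7.52 GPa

7.52 GPa


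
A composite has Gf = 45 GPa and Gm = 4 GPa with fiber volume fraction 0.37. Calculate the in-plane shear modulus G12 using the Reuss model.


1/G12 = Vf/Gf + (1-Vf)/Gm = 0.37/45 + 0.63/4
G12 = 6.03 GPa

6.03 GPa


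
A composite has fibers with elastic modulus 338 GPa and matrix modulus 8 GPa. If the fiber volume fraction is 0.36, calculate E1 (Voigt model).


E1 = Ef*Vf + Em*(1-Vf) = 338*0.36 + 8*0.64 = 126.8 GPa

126.8 GPa
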